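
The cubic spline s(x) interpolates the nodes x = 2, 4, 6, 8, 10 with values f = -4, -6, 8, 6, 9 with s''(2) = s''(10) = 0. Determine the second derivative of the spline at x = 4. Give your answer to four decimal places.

8.2768

Write M_i for s''(x_i). With h_i = 2, 2, 2, 2 and divided differences Δ_i = -1, 7, -1, 3/2, the continuity of s' gives the tridiagonal system
  2·M_0 + 8·M_1 + 2·M_2 = 6(Δ_1 - Δ_0) = 48
  2·M_1 + 8·M_2 + 2·M_3 = 6(Δ_2 - Δ_1) = -48
  2·M_2 + 8·M_3 + 2·M_4 = 6(Δ_3 - Δ_2) = 15
Natural end conditions: M_0 = M_4 = 0.
Hence M_0 = 0, M_1 = 927/112, M_2 = -255/28, M_3 = 465/112, M_4 = 0.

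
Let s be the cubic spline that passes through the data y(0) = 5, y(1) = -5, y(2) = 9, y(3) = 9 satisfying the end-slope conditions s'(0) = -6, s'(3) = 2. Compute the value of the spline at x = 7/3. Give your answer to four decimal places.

Let σ_i = s''(x_i). Step sizes h_i = 1, 1, 1; slopes of the chords Δ_i = (y_(i+1) - y_i)/h_i = -10, 14, 0.
  1·σ_0 + 4·σ_1 + 1·σ_2 = 6(Δ_1 - Δ_0) = 144
  1·σ_1 + 4·σ_2 + 1·σ_3 = 6(Δ_2 - Δ_1) = -84
Clamped end conditions give two more equations: 2h_0·σ_0 + h_0·σ_1 = 6(Δ_0 - s'(0)) = -24 and h_2·σ_2 + 2h_2·σ_3 = 6(s'(3) - Δ_2) = 12.
Forward elimination and back-substitution give σ_0 = -604/15, σ_1 = 848/15, σ_2 = -628/15, σ_3 = 404/15.
On [2, 3], s(x) = 9 + 142/15·(x - 2) - 314/15·(x - 2)² + 172/15·(x - 2)³.
With (x - 2) = 1/3: s(7/3) = 4153/405.

10.2543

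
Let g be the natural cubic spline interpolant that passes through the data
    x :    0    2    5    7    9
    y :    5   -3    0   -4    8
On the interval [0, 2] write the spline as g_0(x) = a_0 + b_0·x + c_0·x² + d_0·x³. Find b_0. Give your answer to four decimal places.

-5.4535

Let σ_i = g''(x_i). Step sizes h_i = 2, 3, 2, 2; slopes of the chords Δ_i = (y_(i+1) - y_i)/h_i = -4, 1, -2, 6.
  2·σ_0 + 10·σ_1 + 3·σ_2 = 6(Δ_1 - Δ_0) = 30
  3·σ_1 + 10·σ_2 + 2·σ_3 = 6(Δ_2 - Δ_1) = -18
  2·σ_2 + 8·σ_3 + 2·σ_4 = 6(Δ_3 - Δ_2) = 48
Natural end conditions: σ_0 = σ_4 = 0.
Solving the tridiagonal system: σ_0 = 0, σ_1 = 375/86, σ_2 = -195/43, σ_3 = 1227/172, σ_4 = 0.
On [0, 2], with g_0(x) = a_0 + b_0·x + c_0·x² + d_0·x³: c_0 = σ_0/2 = 0, d_0 = (σ_1 - σ_0)/(6h_0) = 125/344, b_0 = Δ_0 - h_0(2σ_0 + σ_1)/6 = -469/86.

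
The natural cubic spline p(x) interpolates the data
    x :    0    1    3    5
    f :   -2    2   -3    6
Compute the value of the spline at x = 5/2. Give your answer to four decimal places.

-1.9844

Let m_i = p''(x_i). Step sizes h_i = 1, 2, 2; slopes of the chords Δ_i = (y_(i+1) - y_i)/h_i = 4, -5/2, 9/2.
  1·m_0 + 6·m_1 + 2·m_2 = 6(Δ_1 - Δ_0) = -39
  2·m_1 + 8·m_2 + 2·m_3 = 6(Δ_2 - Δ_1) = 42
Natural end conditions: m_0 = m_3 = 0.
Solving the tridiagonal system: m_0 = 0, m_1 = -9, m_2 = 15/2, m_3 = 0.
On [1, 3], p(x) = 2 + 1·(x - 1) - 9/2·(x - 1)² + 11/8·(x - 1)³.
With (x - 1) = 3/2: p(5/2) = -127/64.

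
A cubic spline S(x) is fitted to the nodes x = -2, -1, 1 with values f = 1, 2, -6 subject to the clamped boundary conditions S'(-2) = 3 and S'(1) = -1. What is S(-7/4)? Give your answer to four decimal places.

With M_i denoting the second derivative at x_i, h_i = 1, 2, and Δ_i = (y_(i+1) − y_i)/h_i = 1, -4:
  1·M_0 + 6·M_1 + 2·M_2 = 6(Δ_1 - Δ_0) = -30
Clamped end conditions give two more equations: 2h_0·M_0 + h_0·M_1 = 6(Δ_0 - S'(-2)) = -12 and h_1·M_1 + 2h_1·M_2 = 6(S'(1) - Δ_1) = 18.
Solving the tridiagonal system: M_0 = -7/3, M_1 = -22/3, M_2 = 49/6.
On [-2, -1], S(x) = 1 + 3·(x + 2) - 7/6·(x + 2)² - 5/6·(x + 2)³.
With (x + 2) = 1/4: S(-7/4) = 213/128.

1.6641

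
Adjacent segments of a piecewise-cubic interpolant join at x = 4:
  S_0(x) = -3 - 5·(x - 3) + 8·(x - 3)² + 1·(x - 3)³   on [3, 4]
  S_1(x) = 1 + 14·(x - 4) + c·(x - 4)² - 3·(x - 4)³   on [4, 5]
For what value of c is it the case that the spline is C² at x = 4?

S_0''(x) = 16 + 6·(x - 3), so S_0''(4) = 22. On the right, S_1''(4) = 2c, so c = 11.

11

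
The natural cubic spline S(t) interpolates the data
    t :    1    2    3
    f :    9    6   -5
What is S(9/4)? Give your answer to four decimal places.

Write M_i for S''(x_i). With h_i = 1, 1 and divided differences Δ_i = -3, -11, the continuity of S' gives the tridiagonal system
  1·M_0 + 4·M_1 + 1·M_2 = 6(Δ_1 - Δ_0) = -48
Natural end conditions: M_0 = M_2 = 0.
Solving the tridiagonal system: M_0 = 0, M_1 = -12, M_2 = 0.
On [2, 3], S(t) = 6 - 7·(t - 2) - 6·(t - 2)² + 2·(t - 2)³.
With (t - 2) = 1/4: S(9/4) = 125/32.

3.9063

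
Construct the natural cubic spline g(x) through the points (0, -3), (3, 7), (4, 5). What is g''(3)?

-4

With m_i denoting the second derivative at x_i, h_i = 3, 1, and Δ_i = (y_(i+1) − y_i)/h_i = 10/3, -2:
  3·m_0 + 8·m_1 + 1·m_2 = 6(Δ_1 - Δ_0) = -32
Natural end conditions: m_0 = m_2 = 0.
Solving the tridiagonal system: m_0 = 0, m_1 = -4, m_2 = 0.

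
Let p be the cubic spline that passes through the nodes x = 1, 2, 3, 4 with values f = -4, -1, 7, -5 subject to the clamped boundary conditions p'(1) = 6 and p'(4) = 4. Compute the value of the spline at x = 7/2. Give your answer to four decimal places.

Let M_i = p''(x_i). Step sizes h_i = 1, 1, 1; slopes of the chords Δ_i = (y_(i+1) - y_i)/h_i = 3, 8, -12.
  1·M_0 + 4·M_1 + 1·M_2 = 6(Δ_1 - Δ_0) = 30
  1·M_1 + 4·M_2 + 1·M_3 = 6(Δ_2 - Δ_1) = -120
Clamped end conditions give two more equations: 2h_0·M_0 + h_0·M_1 = 6(Δ_0 - p'(1)) = -18 and h_2·M_2 + 2h_2·M_3 = 6(p'(4) - Δ_2) = 96.
Solving the tridiagonal system: M_0 = -338/15, M_1 = 406/15, M_2 = -836/15, M_3 = 1138/15.
On [3, 4], p(x) = 7 - 91/15·(x - 3) - 418/15·(x - 3)² + 329/15·(x - 3)³.
With (x - 3) = 1/2: p(7/2) = -31/120.

-0.2583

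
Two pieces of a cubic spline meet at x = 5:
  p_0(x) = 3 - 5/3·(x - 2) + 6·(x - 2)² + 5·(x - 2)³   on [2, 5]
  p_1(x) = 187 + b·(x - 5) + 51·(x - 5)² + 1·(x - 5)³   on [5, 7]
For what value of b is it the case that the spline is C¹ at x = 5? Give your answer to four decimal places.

p_0'(x) = -5/3 + 12·(x - 2) + 15·(x - 2)², so p_0'(5) = 508/3. On the right, p_1'(5) = b, so b = 508/3.

169.3333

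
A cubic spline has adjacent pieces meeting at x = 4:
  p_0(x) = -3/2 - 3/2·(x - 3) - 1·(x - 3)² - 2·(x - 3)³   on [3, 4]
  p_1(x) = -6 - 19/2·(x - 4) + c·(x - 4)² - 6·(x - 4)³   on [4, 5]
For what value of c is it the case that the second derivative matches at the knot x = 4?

-7

p_0''(x) = -2 - 12·(x - 3), so p_0''(4) = -14. On the right, p_1''(4) = 2c, so c = -7.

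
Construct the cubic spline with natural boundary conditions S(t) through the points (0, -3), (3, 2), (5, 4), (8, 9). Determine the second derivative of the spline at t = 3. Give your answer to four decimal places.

-0.5000

Let M_i = S''(x_i). Step sizes h_i = 3, 2, 3; slopes of the chords Δ_i = (y_(i+1) - y_i)/h_i = 5/3, 1, 5/3.
  3·M_0 + 10·M_1 + 2·M_2 = 6(Δ_1 - Δ_0) = -4
  2·M_1 + 10·M_2 + 3·M_3 = 6(Δ_2 - Δ_1) = 4
Natural end conditions: M_0 = M_3 = 0.
Forward elimination and back-substitution give M_0 = 0, M_1 = -1/2, M_2 = 1/2, M_3 = 0.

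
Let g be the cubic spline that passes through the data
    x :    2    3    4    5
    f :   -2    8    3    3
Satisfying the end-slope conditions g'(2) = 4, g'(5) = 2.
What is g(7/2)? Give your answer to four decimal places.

With m_i denoting the second derivative at x_i, h_i = 1, 1, 1, and Δ_i = (y_(i+1) − y_i)/h_i = 10, -5, 0:
  1·m_0 + 4·m_1 + 1·m_2 = 6(Δ_1 - Δ_0) = -90
  1·m_1 + 4·m_2 + 1·m_3 = 6(Δ_2 - Δ_1) = 30
Clamped end conditions give two more equations: 2h_0·m_0 + h_0·m_1 = 6(Δ_0 - g'(2)) = 36 and h_2·m_2 + 2h_2·m_3 = 6(g'(5) - Δ_2) = 12.
Hence m_0 = 538/15, m_1 = -536/15, m_2 = 256/15, m_3 = -38/15.
On [3, 4], g(x) = 8 + 61/15·(x - 3) - 268/15·(x - 3)² + 44/5·(x - 3)³.
With (x - 3) = 1/2: g(7/2) = 20/3.

6.6667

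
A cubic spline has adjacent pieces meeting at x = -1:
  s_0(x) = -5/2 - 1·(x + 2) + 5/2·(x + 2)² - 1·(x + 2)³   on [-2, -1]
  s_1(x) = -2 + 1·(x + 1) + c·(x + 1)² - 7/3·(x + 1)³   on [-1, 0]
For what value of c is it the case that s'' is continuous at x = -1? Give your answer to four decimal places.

-0.5000

s_0''(x) = 5 - 6·(x + 2), so s_0''(-1) = -1. On the right, s_1''(-1) = 2c, so c = -1/2.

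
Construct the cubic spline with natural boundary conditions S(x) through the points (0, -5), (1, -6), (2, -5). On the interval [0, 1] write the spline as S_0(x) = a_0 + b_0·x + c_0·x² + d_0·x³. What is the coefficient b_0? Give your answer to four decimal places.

-1.5000

Let m_i = S''(x_i). Step sizes h_i = 1, 1; slopes of the chords Δ_i = (y_(i+1) - y_i)/h_i = -1, 1.
  1·m_0 + 4·m_1 + 1·m_2 = 6(Δ_1 - Δ_0) = 12
Natural end conditions: m_0 = m_2 = 0.
Solving: m_0 = 0, m_1 = 3, m_2 = 0.
On [0, 1], with S_0(x) = a_0 + b_0·x + c_0·x² + d_0·x³: c_0 = m_0/2 = 0, d_0 = (m_1 - m_0)/(6h_0) = 1/2, b_0 = Δ_0 - h_0(2m_0 + m_1)/6 = -3/2.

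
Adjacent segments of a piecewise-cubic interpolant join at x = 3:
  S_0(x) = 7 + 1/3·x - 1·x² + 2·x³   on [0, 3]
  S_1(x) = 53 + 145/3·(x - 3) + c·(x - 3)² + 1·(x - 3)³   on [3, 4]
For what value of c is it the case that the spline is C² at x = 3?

17

S_0''(x) = -2 + 12·x, so S_0''(3) = 34. On the right, S_1''(3) = 2c, so c = 17.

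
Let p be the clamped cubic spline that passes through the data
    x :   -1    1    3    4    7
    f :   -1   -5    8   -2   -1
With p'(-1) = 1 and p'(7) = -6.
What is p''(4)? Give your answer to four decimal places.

Write M_i for p''(x_i). With h_i = 2, 2, 1, 3 and divided differences Δ_i = -2, 13/2, -10, 1/3, the continuity of p' gives the tridiagonal system
  2·M_0 + 8·M_1 + 2·M_2 = 6(Δ_1 - Δ_0) = 51
  2·M_1 + 6·M_2 + 1·M_3 = 6(Δ_2 - Δ_1) = -99
  1·M_2 + 8·M_3 + 3·M_4 = 6(Δ_3 - Δ_2) = 62
Clamped end conditions give two more equations: 2h_0·M_0 + h_0·M_1 = 6(Δ_0 - p'(-1)) = -18 and h_3·M_3 + 2h_3·M_4 = 6(p'(7) - Δ_3) = -38.
Hence M_0 = -1963/160, M_1 = 1243/80, M_2 = -3901/160, M_3 = 1297/80, M_4 = -6931/480.

16.2125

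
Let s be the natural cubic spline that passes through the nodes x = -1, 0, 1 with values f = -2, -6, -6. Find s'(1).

1

With M_i denoting the second derivative at x_i, h_i = 1, 1, and Δ_i = (y_(i+1) − y_i)/h_i = -4, 0:
  1·M_0 + 4·M_1 + 1·M_2 = 6(Δ_1 - Δ_0) = 24
Natural end conditions: M_0 = M_2 = 0.
Solving the tridiagonal system: M_0 = 0, M_1 = 6, M_2 = 0.
On [0, 1], s'(x) = b_1 + 2c_1·x + 3d_1·x² with b_1 = Δ_1 - h_1(2M_1 + M_2)/6 = -2, c_1 = M_1/2 = 3, d_1 = (M_2 - M_1)/(6h_1) = -1. So s'(1) = 1.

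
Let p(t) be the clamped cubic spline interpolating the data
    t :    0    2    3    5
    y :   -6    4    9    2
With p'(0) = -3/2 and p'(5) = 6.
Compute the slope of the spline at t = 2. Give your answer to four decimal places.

Let σ_i = p''(x_i). Step sizes h_i = 2, 1, 2; slopes of the chords Δ_i = (y_(i+1) - y_i)/h_i = 5, 5, -7/2.
  2·σ_0 + 6·σ_1 + 1·σ_2 = 6(Δ_1 - Δ_0) = 0
  1·σ_1 + 6·σ_2 + 2·σ_3 = 6(Δ_2 - Δ_1) = -51
Clamped end conditions give two more equations: 2h_0·σ_0 + h_0·σ_1 = 6(Δ_0 - p'(0)) = 39 and h_2·σ_2 + 2h_2·σ_3 = 6(p'(5) - Δ_2) = 57.
Solving the tridiagonal system: σ_0 = 81/8, σ_1 = -3/4, σ_2 = -63/4, σ_3 = 177/8.
On [2, 3], p'(t) = b_1 + 2c_1·(t - 2) + 3d_1·(t - 2)² with b_1 = Δ_1 - h_1(2σ_1 + σ_2)/6 = 63/8, c_1 = σ_1/2 = -3/8, d_1 = (σ_2 - σ_1)/(6h_1) = -5/2. So p'(2) = 63/8.

7.8750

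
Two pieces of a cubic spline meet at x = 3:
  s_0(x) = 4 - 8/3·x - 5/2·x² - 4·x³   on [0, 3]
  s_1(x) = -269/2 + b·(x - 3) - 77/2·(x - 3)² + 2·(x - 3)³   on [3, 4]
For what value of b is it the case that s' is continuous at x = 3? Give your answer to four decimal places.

s_0'(x) = -8/3 - 5·x - 12·x², so s_0'(3) = -377/3. On the right, s_1'(3) = b, so b = -377/3.

-125.6667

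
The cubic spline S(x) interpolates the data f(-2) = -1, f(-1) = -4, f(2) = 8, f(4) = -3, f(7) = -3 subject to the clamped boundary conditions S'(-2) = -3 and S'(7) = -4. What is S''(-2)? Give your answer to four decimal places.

Put M_i = S'' at the i-th knot. Here h = (1, 3, 2, 3) and Δ = (-3, 4, -11/2, 0), so the interior equations h_(i-1)·M_(i-1) + 2(h_(i-1)+h_i)·M_i + h_i·M_(i+1) = 6(Δ_i − Δ_(i-1)) read
  1·M_0 + 8·M_1 + 3·M_2 = 6(Δ_1 - Δ_0) = 42
  3·M_1 + 10·M_2 + 2·M_3 = 6(Δ_2 - Δ_1) = -57
  2·M_2 + 10·M_3 + 3·M_4 = 6(Δ_3 - Δ_2) = 33
Clamped end conditions give two more equations: 2h_0·M_0 + h_0·M_1 = 6(Δ_0 - S'(-2)) = 0 and h_3·M_3 + 2h_3·M_4 = 6(S'(7) - Δ_3) = -24.
Hence M_0 = -1139/236, M_1 = 1139/118, M_2 = -2391/236, M_3 = 453/59, M_4 = -925/118.

-4.8263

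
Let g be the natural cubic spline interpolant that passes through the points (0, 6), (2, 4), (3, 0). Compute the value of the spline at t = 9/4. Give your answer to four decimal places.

3.1641

Write m_i for g''(x_i). With h_i = 2, 1 and divided differences Δ_i = -1, -4, the continuity of g' gives the tridiagonal system
  2·m_0 + 6·m_1 + 1·m_2 = 6(Δ_1 - Δ_0) = -18
Natural end conditions: m_0 = m_2 = 0.
Solving: m_0 = 0, m_1 = -3, m_2 = 0.
On [2, 3], g(t) = 4 - 3·(t - 2) - 3/2·(t - 2)² + 1/2·(t - 2)³.
With (t - 2) = 1/4: g(9/4) = 405/128.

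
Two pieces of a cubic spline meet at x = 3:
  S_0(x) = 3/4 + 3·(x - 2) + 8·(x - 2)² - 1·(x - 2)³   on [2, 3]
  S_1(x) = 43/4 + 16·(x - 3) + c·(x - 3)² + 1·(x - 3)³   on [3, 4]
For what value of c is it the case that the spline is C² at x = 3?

S_0''(x) = 16 - 6·(x - 2), so S_0''(3) = 10. On the right, S_1''(3) = 2c, so c = 5.

5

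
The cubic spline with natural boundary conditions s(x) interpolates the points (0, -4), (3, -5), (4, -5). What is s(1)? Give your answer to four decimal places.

Put σ_i = s'' at the i-th knot. Here h = (3, 1) and Δ = (-1/3, 0), so the interior equations h_(i-1)·σ_(i-1) + 2(h_(i-1)+h_i)·σ_i + h_i·σ_(i+1) = 6(Δ_i − Δ_(i-1)) read
  3·σ_0 + 8·σ_1 + 1·σ_2 = 6(Δ_1 - Δ_0) = 2
Natural end conditions: σ_0 = σ_2 = 0.
Solving the tridiagonal system: σ_0 = 0, σ_1 = 1/4, σ_2 = 0.
On [0, 3], s(x) = -4 - 11/24·x + 0·x² + 1/72·x³.
With x = 1: s(1) = -40/9.

-4.4444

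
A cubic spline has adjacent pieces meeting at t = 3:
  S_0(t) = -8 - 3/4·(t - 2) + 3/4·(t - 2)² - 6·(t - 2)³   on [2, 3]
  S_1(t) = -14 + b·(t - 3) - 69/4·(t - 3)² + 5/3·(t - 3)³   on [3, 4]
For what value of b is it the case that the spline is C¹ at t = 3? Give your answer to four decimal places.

S_0'(t) = -3/4 + 3/2·(t - 2) - 18·(t - 2)², so S_0'(3) = -69/4. On the right, S_1'(3) = b, so b = -69/4.

-17.2500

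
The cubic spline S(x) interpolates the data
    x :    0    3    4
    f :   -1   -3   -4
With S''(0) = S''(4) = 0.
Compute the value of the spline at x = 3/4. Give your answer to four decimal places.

-1.4121

With σ_i denoting the second derivative at x_i, h_i = 3, 1, and Δ_i = (y_(i+1) − y_i)/h_i = -2/3, -1:
  3·σ_0 + 8·σ_1 + 1·σ_2 = 6(Δ_1 - Δ_0) = -2
Natural end conditions: σ_0 = σ_2 = 0.
Solving the tridiagonal system: σ_0 = 0, σ_1 = -1/4, σ_2 = 0.
On [0, 3], S(x) = -1 - 13/24·x + 0·x² - 1/72·x³.
With x = 3/4: S(3/4) = -723/512.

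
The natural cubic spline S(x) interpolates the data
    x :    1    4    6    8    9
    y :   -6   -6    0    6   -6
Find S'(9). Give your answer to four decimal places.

With M_i denoting the second derivative at x_i, h_i = 3, 2, 2, 1, and Δ_i = (y_(i+1) − y_i)/h_i = 0, 3, 3, -12:
  3·M_0 + 10·M_1 + 2·M_2 = 6(Δ_1 - Δ_0) = 18
  2·M_1 + 8·M_2 + 2·M_3 = 6(Δ_2 - Δ_1) = 0
  2·M_2 + 6·M_3 + 1·M_4 = 6(Δ_3 - Δ_2) = -90
Natural end conditions: M_0 = M_4 = 0.
Forward elimination and back-substitution give M_0 = 0, M_1 = 27/26, M_2 = 99/26, M_3 = -423/26, M_4 = 0.
On [8, 9], S'(x) = b_3 + 2c_3·(x - 8) + 3d_3·(x - 8)² with b_3 = Δ_3 - h_3(2M_3 + M_4)/6 = -171/26, c_3 = M_3/2 = -423/52, d_3 = (M_4 - M_3)/(6h_3) = 141/52. So S'(9) = -765/52.

-14.7115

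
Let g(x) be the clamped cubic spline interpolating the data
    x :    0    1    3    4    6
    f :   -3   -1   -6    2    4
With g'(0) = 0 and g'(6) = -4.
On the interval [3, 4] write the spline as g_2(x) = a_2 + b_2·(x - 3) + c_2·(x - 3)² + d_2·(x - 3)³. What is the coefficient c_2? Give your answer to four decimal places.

7.9247

Write σ_i for g''(x_i). With h_i = 1, 2, 1, 2 and divided differences Δ_i = 2, -5/2, 8, 1, the continuity of g' gives the tridiagonal system
  1·σ_0 + 6·σ_1 + 2·σ_2 = 6(Δ_1 - Δ_0) = -27
  2·σ_1 + 6·σ_2 + 1·σ_3 = 6(Δ_2 - Δ_1) = 63
  1·σ_2 + 6·σ_3 + 2·σ_4 = 6(Δ_3 - Δ_2) = -42
Clamped end conditions give two more equations: 2h_0·σ_0 + h_0·σ_1 = 6(Δ_0 - g'(0)) = 12 and h_3·σ_3 + 2h_3·σ_4 = 6(g'(6) - Δ_3) = -30.
Hence σ_0 = 1105/93, σ_1 = -1094/93, σ_2 = 1474/93, σ_3 = -797/93, σ_4 = -299/93.
On [3, 4], with g_2(x) = a_2 + b_2·(x - 3) + c_2·(x - 3)² + d_2·(x - 3)³: c_2 = σ_2/2 = 737/93, d_2 = (σ_3 - σ_2)/(6h_2) = -757/186, b_2 = Δ_2 - h_2(2σ_2 + σ_3)/6 = 257/62.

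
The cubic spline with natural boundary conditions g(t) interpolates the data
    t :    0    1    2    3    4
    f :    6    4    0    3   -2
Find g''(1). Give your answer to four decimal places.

-7.0714

Put m_i = g'' at the i-th knot. Here h = (1, 1, 1, 1) and Δ = (-2, -4, 3, -5), so the interior equations h_(i-1)·m_(i-1) + 2(h_(i-1)+h_i)·m_i + h_i·m_(i+1) = 6(Δ_i − Δ_(i-1)) read
  1·m_0 + 4·m_1 + 1·m_2 = 6(Δ_1 - Δ_0) = -12
  1·m_1 + 4·m_2 + 1·m_3 = 6(Δ_2 - Δ_1) = 42
  1·m_2 + 4·m_3 + 1·m_4 = 6(Δ_3 - Δ_2) = -48
Natural end conditions: m_0 = m_4 = 0.
Solving: m_0 = 0, m_1 = -99/14, m_2 = 114/7, m_3 = -225/14, m_4 = 0.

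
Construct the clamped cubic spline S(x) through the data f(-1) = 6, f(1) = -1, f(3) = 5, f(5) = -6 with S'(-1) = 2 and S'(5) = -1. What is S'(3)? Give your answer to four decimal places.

-1.5000

Put σ_i = S'' at the i-th knot. Here h = (2, 2, 2) and Δ = (-7/2, 3, -11/2), so the interior equations h_(i-1)·σ_(i-1) + 2(h_(i-1)+h_i)·σ_i + h_i·σ_(i+1) = 6(Δ_i − Δ_(i-1)) read
  2·σ_0 + 8·σ_1 + 2·σ_2 = 6(Δ_1 - Δ_0) = 39
  2·σ_1 + 8·σ_2 + 2·σ_3 = 6(Δ_2 - Δ_1) = -51
Clamped end conditions give two more equations: 2h_0·σ_0 + h_0·σ_1 = 6(Δ_0 - S'(-1)) = -33 and h_2·σ_2 + 2h_2·σ_3 = 6(S'(5) - Δ_2) = 27.
Solving: σ_0 = -14, σ_1 = 23/2, σ_2 = -25/2, σ_3 = 13.
On [3, 5], S'(x) = b_2 + 2c_2·(x - 3) + 3d_2·(x - 3)² with b_2 = Δ_2 - h_2(2σ_2 + σ_3)/6 = -3/2, c_2 = σ_2/2 = -25/4, d_2 = (σ_3 - σ_2)/(6h_2) = 17/8. So S'(3) = -3/2.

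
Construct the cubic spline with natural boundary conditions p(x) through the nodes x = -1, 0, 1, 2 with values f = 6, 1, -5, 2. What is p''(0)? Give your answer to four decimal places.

-6.8000

With M_i denoting the second derivative at x_i, h_i = 1, 1, 1, and Δ_i = (y_(i+1) − y_i)/h_i = -5, -6, 7:
  1·M_0 + 4·M_1 + 1·M_2 = 6(Δ_1 - Δ_0) = -6
  1·M_1 + 4·M_2 + 1·M_3 = 6(Δ_2 - Δ_1) = 78
Natural end conditions: M_0 = M_3 = 0.
Solving: M_0 = 0, M_1 = -34/5, M_2 = 106/5, M_3 = 0.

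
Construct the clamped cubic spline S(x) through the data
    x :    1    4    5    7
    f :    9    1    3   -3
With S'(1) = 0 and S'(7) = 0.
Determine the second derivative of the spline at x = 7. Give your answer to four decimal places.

Put M_i = S'' at the i-th knot. Here h = (3, 1, 2) and Δ = (-8/3, 2, -3), so the interior equations h_(i-1)·M_(i-1) + 2(h_(i-1)+h_i)·M_i + h_i·M_(i+1) = 6(Δ_i − Δ_(i-1)) read
  3·M_0 + 8·M_1 + 1·M_2 = 6(Δ_1 - Δ_0) = 28
  1·M_1 + 6·M_2 + 2·M_3 = 6(Δ_2 - Δ_1) = -30
Clamped end conditions give two more equations: 2h_0·M_0 + h_0·M_1 = 6(Δ_0 - S'(1)) = -16 and h_2·M_2 + 2h_2·M_3 = 6(S'(7) - Δ_2) = 18.
Solving: M_0 = -43/7, M_1 = 146/21, M_2 = -193/21, M_3 = 191/21.

9.0952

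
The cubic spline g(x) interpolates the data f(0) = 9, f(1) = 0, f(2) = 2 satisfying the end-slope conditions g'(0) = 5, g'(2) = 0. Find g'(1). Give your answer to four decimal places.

Let m_i = g''(x_i). Step sizes h_i = 1, 1; slopes of the chords Δ_i = (y_(i+1) - y_i)/h_i = -9, 2.
  1·m_0 + 4·m_1 + 1·m_2 = 6(Δ_1 - Δ_0) = 66
Clamped end conditions give two more equations: 2h_0·m_0 + h_0·m_1 = 6(Δ_0 - g'(0)) = -84 and h_1·m_1 + 2h_1·m_2 = 6(g'(2) - Δ_1) = -12.
Solving the tridiagonal system: m_0 = -61, m_1 = 38, m_2 = -25.
On [1, 2], g'(x) = b_1 + 2c_1·(x - 1) + 3d_1·(x - 1)² with b_1 = Δ_1 - h_1(2m_1 + m_2)/6 = -13/2, c_1 = m_1/2 = 19, d_1 = (m_2 - m_1)/(6h_1) = -21/2. So g'(1) = -13/2.

-6.5000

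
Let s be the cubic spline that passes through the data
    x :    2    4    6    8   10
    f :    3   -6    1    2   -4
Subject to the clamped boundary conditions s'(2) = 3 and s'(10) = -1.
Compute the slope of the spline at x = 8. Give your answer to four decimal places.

Write m_i for s''(x_i). With h_i = 2, 2, 2, 2 and divided differences Δ_i = -9/2, 7/2, 1/2, -3, the continuity of s' gives the tridiagonal system
  2·m_0 + 8·m_1 + 2·m_2 = 6(Δ_1 - Δ_0) = 48
  2·m_1 + 8·m_2 + 2·m_3 = 6(Δ_2 - Δ_1) = -18
  2·m_2 + 8·m_3 + 2·m_4 = 6(Δ_3 - Δ_2) = -21
Clamped end conditions give two more equations: 2h_0·m_0 + h_0·m_1 = 6(Δ_0 - s'(2)) = -45 and h_3·m_3 + 2h_3·m_4 = 6(s'(10) - Δ_3) = 12.
Forward elimination and back-substitution give m_0 = -1895/112, m_1 = 635/56, m_2 = -71/16, m_3 = -145/56, m_4 = 481/112.
On [8, 10], s'(x) = b_3 + 2c_3·(x - 8) + 3d_3·(x - 8)² with b_3 = Δ_3 - h_3(2m_3 + m_4)/6 = -303/112, c_3 = m_3/2 = -145/112, d_3 = (m_4 - m_3)/(6h_3) = 257/448. So s'(8) = -303/112.

-2.7054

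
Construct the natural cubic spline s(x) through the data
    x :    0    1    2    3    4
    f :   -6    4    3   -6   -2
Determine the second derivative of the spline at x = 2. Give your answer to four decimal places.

Let M_i = s''(x_i). Step sizes h_i = 1, 1, 1, 1; slopes of the chords Δ_i = (y_(i+1) - y_i)/h_i = 10, -1, -9, 4.
  1·M_0 + 4·M_1 + 1·M_2 = 6(Δ_1 - Δ_0) = -66
  1·M_1 + 4·M_2 + 1·M_3 = 6(Δ_2 - Δ_1) = -48
  1·M_2 + 4·M_3 + 1·M_4 = 6(Δ_3 - Δ_2) = 78
Natural end conditions: M_0 = M_4 = 0.
Hence M_0 = 0, M_1 = -90/7, M_2 = -102/7, M_3 = 162/7, M_4 = 0.

-14.5714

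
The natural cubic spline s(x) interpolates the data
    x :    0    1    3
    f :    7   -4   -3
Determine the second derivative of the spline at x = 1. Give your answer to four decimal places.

Write σ_i for s''(x_i). With h_i = 1, 2 and divided differences Δ_i = -11, 1/2, the continuity of s' gives the tridiagonal system
  1·σ_0 + 6·σ_1 + 2·σ_2 = 6(Δ_1 - Δ_0) = 69
Natural end conditions: σ_0 = σ_2 = 0.
Forward elimination and back-substitution give σ_0 = 0, σ_1 = 23/2, σ_2 = 0.

11.5000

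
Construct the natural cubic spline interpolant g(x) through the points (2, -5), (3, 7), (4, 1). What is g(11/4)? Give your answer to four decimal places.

Let m_i = g''(x_i). Step sizes h_i = 1, 1; slopes of the chords Δ_i = (y_(i+1) - y_i)/h_i = 12, -6.
  1·m_0 + 4·m_1 + 1·m_2 = 6(Δ_1 - Δ_0) = -108
Natural end conditions: m_0 = m_2 = 0.
Solving the tridiagonal system: m_0 = 0, m_1 = -27, m_2 = 0.
On [2, 3], g(x) = -5 + 33/2·(x - 2) + 0·(x - 2)² - 9/2·(x - 2)³.
With (x - 2) = 3/4: g(11/4) = 701/128.

5.4766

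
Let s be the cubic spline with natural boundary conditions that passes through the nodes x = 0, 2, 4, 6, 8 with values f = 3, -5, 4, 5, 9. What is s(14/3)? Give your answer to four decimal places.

Write M_i for s''(x_i). With h_i = 2, 2, 2, 2 and divided differences Δ_i = -4, 9/2, 1/2, 2, the continuity of s' gives the tridiagonal system
  2·M_0 + 8·M_1 + 2·M_2 = 6(Δ_1 - Δ_0) = 51
  2·M_1 + 8·M_2 + 2·M_3 = 6(Δ_2 - Δ_1) = -24
  2·M_2 + 8·M_3 + 2·M_4 = 6(Δ_3 - Δ_2) = 9
Natural end conditions: M_0 = M_4 = 0.
Solving the tridiagonal system: M_0 = 0, M_1 = 435/56, M_2 = -39/7, M_3 = 141/56, M_4 = 0.
On [4, 6], s(x) = 4 + 27/8·(x - 4) - 39/14·(x - 4)² + 151/224·(x - 4)³.
With (x - 4) = 2/3: s(14/3) = 985/189.

5.2116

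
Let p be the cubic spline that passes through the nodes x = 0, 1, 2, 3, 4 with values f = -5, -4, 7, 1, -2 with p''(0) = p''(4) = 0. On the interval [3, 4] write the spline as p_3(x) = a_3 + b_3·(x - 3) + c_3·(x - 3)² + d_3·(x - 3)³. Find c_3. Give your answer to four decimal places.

Put σ_i = p'' at the i-th knot. Here h = (1, 1, 1, 1) and Δ = (1, 11, -6, -3), so the interior equations h_(i-1)·σ_(i-1) + 2(h_(i-1)+h_i)·σ_i + h_i·σ_(i+1) = 6(Δ_i − Δ_(i-1)) read
  1·σ_0 + 4·σ_1 + 1·σ_2 = 6(Δ_1 - Δ_0) = 60
  1·σ_1 + 4·σ_2 + 1·σ_3 = 6(Δ_2 - Δ_1) = -102
  1·σ_2 + 4·σ_3 + 1·σ_4 = 6(Δ_3 - Δ_2) = 18
Natural end conditions: σ_0 = σ_4 = 0.
Solving the tridiagonal system: σ_0 = 0, σ_1 = 663/28, σ_2 = -243/7, σ_3 = 369/28, σ_4 = 0.
On [3, 4], with p_3(x) = a_3 + b_3·(x - 3) + c_3·(x - 3)² + d_3·(x - 3)³: c_3 = σ_3/2 = 369/56, d_3 = (σ_4 - σ_3)/(6h_3) = -123/56, b_3 = Δ_3 - h_3(2σ_3 + σ_4)/6 = -207/28.

6.5893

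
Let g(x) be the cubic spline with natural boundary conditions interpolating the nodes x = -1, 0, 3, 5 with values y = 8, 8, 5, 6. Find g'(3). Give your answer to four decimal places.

-0.3451

Write M_i for g''(x_i). With h_i = 1, 3, 2 and divided differences Δ_i = 0, -1, 1/2, the continuity of g' gives the tridiagonal system
  1·M_0 + 8·M_1 + 3·M_2 = 6(Δ_1 - Δ_0) = -6
  3·M_1 + 10·M_2 + 2·M_3 = 6(Δ_2 - Δ_1) = 9
Natural end conditions: M_0 = M_3 = 0.
Forward elimination and back-substitution give M_0 = 0, M_1 = -87/71, M_2 = 90/71, M_3 = 0.
On [3, 5], g'(x) = b_2 + 2c_2·(x - 3) + 3d_2·(x - 3)² with b_2 = Δ_2 - h_2(2M_2 + M_3)/6 = -49/142, c_2 = M_2/2 = 45/71, d_2 = (M_3 - M_2)/(6h_2) = -15/142. So g'(3) = -49/142.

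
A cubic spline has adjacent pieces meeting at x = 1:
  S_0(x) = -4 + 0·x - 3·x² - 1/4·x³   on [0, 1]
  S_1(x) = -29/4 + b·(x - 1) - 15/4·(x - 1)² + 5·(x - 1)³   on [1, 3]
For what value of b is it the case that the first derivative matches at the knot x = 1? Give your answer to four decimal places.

-6.7500

S_0'(x) = 0 - 6·x - 3/4·x², so S_0'(1) = -27/4. On the right, S_1'(1) = b, so b = -27/4.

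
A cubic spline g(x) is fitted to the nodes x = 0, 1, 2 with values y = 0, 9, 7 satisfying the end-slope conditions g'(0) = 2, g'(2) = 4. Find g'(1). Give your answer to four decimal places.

3.7500

Let σ_i = g''(x_i). Step sizes h_i = 1, 1; slopes of the chords Δ_i = (y_(i+1) - y_i)/h_i = 9, -2.
  1·σ_0 + 4·σ_1 + 1·σ_2 = 6(Δ_1 - Δ_0) = -66
Clamped end conditions give two more equations: 2h_0·σ_0 + h_0·σ_1 = 6(Δ_0 - g'(0)) = 42 and h_1·σ_1 + 2h_1·σ_2 = 6(g'(2) - Δ_1) = 36.
Hence σ_0 = 77/2, σ_1 = -35, σ_2 = 71/2.
On [1, 2], g'(x) = b_1 + 2c_1·(x - 1) + 3d_1·(x - 1)² with b_1 = Δ_1 - h_1(2σ_1 + σ_2)/6 = 15/4, c_1 = σ_1/2 = -35/2, d_1 = (σ_2 - σ_1)/(6h_1) = 47/4. So g'(1) = 15/4.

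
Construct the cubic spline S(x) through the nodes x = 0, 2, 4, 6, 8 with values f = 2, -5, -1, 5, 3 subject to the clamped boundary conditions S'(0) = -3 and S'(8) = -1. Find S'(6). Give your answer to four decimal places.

Put M_i = S'' at the i-th knot. Here h = (2, 2, 2, 2) and Δ = (-7/2, 2, 3, -1), so the interior equations h_(i-1)·M_(i-1) + 2(h_(i-1)+h_i)·M_i + h_i·M_(i+1) = 6(Δ_i − Δ_(i-1)) read
  2·M_0 + 8·M_1 + 2·M_2 = 6(Δ_1 - Δ_0) = 33
  2·M_1 + 8·M_2 + 2·M_3 = 6(Δ_2 - Δ_1) = 6
  2·M_2 + 8·M_3 + 2·M_4 = 6(Δ_3 - Δ_2) = -24
Clamped end conditions give two more equations: 2h_0·M_0 + h_0·M_1 = 6(Δ_0 - S'(0)) = -3 and h_3·M_3 + 2h_3·M_4 = 6(S'(8) - Δ_3) = 0.
Forward elimination and back-substitution give M_0 = -353/112, M_1 = 269/56, M_2 = 7/16, M_3 = -199/56, M_4 = 199/112.
On [6, 8], S'(x) = b_3 + 2c_3·(x - 6) + 3d_3·(x - 6)² with b_3 = Δ_3 - h_3(2M_3 + M_4)/6 = 87/112, c_3 = M_3/2 = -199/112, d_3 = (M_4 - M_3)/(6h_3) = 199/448. So S'(6) = 87/112.

0.7768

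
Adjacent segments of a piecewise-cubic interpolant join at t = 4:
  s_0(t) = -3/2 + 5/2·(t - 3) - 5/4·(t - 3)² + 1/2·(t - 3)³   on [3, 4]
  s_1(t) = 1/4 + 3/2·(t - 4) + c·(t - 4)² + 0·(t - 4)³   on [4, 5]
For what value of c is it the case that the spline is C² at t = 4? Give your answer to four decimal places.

0.2500

s_0''(t) = -5/2 + 3·(t - 3), so s_0''(4) = 1/2. On the right, s_1''(4) = 2c, so c = 1/4.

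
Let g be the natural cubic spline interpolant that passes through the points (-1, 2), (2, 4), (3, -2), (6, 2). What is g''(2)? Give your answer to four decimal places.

-5.7778

Write M_i for g''(x_i). With h_i = 3, 1, 3 and divided differences Δ_i = 2/3, -6, 4/3, the continuity of g' gives the tridiagonal system
  3·M_0 + 8·M_1 + 1·M_2 = 6(Δ_1 - Δ_0) = -40
  1·M_1 + 8·M_2 + 3·M_3 = 6(Δ_2 - Δ_1) = 44
Natural end conditions: M_0 = M_3 = 0.
Solving: M_0 = 0, M_1 = -52/9, M_2 = 56/9, M_3 = 0.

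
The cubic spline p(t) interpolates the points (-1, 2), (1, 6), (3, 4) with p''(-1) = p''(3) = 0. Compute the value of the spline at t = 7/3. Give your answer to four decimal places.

5.1111

Put M_i = p'' at the i-th knot. Here h = (2, 2) and Δ = (2, -1), so the interior equations h_(i-1)·M_(i-1) + 2(h_(i-1)+h_i)·M_i + h_i·M_(i+1) = 6(Δ_i − Δ_(i-1)) read
  2·M_0 + 8·M_1 + 2·M_2 = 6(Δ_1 - Δ_0) = -18
Natural end conditions: M_0 = M_2 = 0.
Hence M_0 = 0, M_1 = -9/4, M_2 = 0.
On [1, 3], p(t) = 6 + 1/2·(t - 1) - 9/8·(t - 1)² + 3/16·(t - 1)³.
With (t - 1) = 4/3: p(7/3) = 46/9.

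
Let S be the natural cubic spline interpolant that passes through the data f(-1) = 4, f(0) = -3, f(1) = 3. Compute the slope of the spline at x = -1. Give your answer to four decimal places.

Put M_i = S'' at the i-th knot. Here h = (1, 1) and Δ = (-7, 6), so the interior equations h_(i-1)·M_(i-1) + 2(h_(i-1)+h_i)·M_i + h_i·M_(i+1) = 6(Δ_i − Δ_(i-1)) read
  1·M_0 + 4·M_1 + 1·M_2 = 6(Δ_1 - Δ_0) = 78
Natural end conditions: M_0 = M_2 = 0.
Solving the tridiagonal system: M_0 = 0, M_1 = 39/2, M_2 = 0.
On [-1, 0], S'(x) = b_0 + 2c_0·(x + 1) + 3d_0·(x + 1)² with b_0 = Δ_0 - h_0(2M_0 + M_1)/6 = -41/4, c_0 = M_0/2 = 0, d_0 = (M_1 - M_0)/(6h_0) = 13/4. So S'(-1) = -41/4.

-10.2500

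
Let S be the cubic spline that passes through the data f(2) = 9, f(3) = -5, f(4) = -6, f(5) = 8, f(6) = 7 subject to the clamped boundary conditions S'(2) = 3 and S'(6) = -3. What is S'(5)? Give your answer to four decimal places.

7.6071

Put m_i = S'' at the i-th knot. Here h = (1, 1, 1, 1) and Δ = (-14, -1, 14, -1), so the interior equations h_(i-1)·m_(i-1) + 2(h_(i-1)+h_i)·m_i + h_i·m_(i+1) = 6(Δ_i − Δ_(i-1)) read
  1·m_0 + 4·m_1 + 1·m_2 = 6(Δ_1 - Δ_0) = 78
  1·m_1 + 4·m_2 + 1·m_3 = 6(Δ_2 - Δ_1) = 90
  1·m_2 + 4·m_3 + 1·m_4 = 6(Δ_3 - Δ_2) = -90
Clamped end conditions give two more equations: 2h_0·m_0 + h_0·m_1 = 6(Δ_0 - S'(2)) = -102 and h_3·m_3 + 2h_3·m_4 = 6(S'(6) - Δ_3) = -12.
Hence m_0 = -927/14, m_1 = 213/7, m_2 = 45/2, m_3 = -213/7, m_4 = 129/14.
On [5, 6], S'(x) = b_3 + 2c_3·(x - 5) + 3d_3·(x - 5)² with b_3 = Δ_3 - h_3(2m_3 + m_4)/6 = 213/28, c_3 = m_3/2 = -213/14, d_3 = (m_4 - m_3)/(6h_3) = 185/28. So S'(5) = 213/28.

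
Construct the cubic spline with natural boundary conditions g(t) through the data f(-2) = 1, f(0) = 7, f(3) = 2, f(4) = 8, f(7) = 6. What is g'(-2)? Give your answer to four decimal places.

4.7849

Put M_i = g'' at the i-th knot. Here h = (2, 3, 1, 3) and Δ = (3, -5/3, 6, -2/3), so the interior equations h_(i-1)·M_(i-1) + 2(h_(i-1)+h_i)·M_i + h_i·M_(i+1) = 6(Δ_i − Δ_(i-1)) read
  2·M_0 + 10·M_1 + 3·M_2 = 6(Δ_1 - Δ_0) = -28
  3·M_1 + 8·M_2 + 1·M_3 = 6(Δ_2 - Δ_1) = 46
  1·M_2 + 8·M_3 + 3·M_4 = 6(Δ_3 - Δ_2) = -40
Natural end conditions: M_0 = M_4 = 0.
Solving the tridiagonal system: M_0 = 0, M_1 = -166/31, M_2 = 264/31, M_3 = -188/31, M_4 = 0.
On [-2, 0], g'(t) = b_0 + 2c_0·(t + 2) + 3d_0·(t + 2)² with b_0 = Δ_0 - h_0(2M_0 + M_1)/6 = 445/93, c_0 = M_0/2 = 0, d_0 = (M_1 - M_0)/(6h_0) = -83/186. So g'(-2) = 445/93.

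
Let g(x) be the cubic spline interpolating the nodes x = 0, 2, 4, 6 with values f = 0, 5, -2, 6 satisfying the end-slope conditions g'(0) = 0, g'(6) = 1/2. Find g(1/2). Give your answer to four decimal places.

0.8625

Let σ_i = g''(x_i). Step sizes h_i = 2, 2, 2; slopes of the chords Δ_i = (y_(i+1) - y_i)/h_i = 5/2, -7/2, 4.
  2·σ_0 + 8·σ_1 + 2·σ_2 = 6(Δ_1 - Δ_0) = -36
  2·σ_1 + 8·σ_2 + 2·σ_3 = 6(Δ_2 - Δ_1) = 45
Clamped end conditions give two more equations: 2h_0·σ_0 + h_0·σ_1 = 6(Δ_0 - g'(0)) = 15 and h_2·σ_2 + 2h_2·σ_3 = 6(g'(6) - Δ_2) = -21.
Solving: σ_0 = 251/30, σ_1 = -277/30, σ_2 = 317/30, σ_3 = -158/15.
On [0, 2], g(x) = 0 + 0·x + 251/60·x² - 22/15·x³.
With x = 1/2: g(1/2) = 69/80.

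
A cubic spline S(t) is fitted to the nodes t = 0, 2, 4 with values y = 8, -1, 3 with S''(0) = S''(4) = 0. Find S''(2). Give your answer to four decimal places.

4.8750

Put m_i = S'' at the i-th knot. Here h = (2, 2) and Δ = (-9/2, 2), so the interior equations h_(i-1)·m_(i-1) + 2(h_(i-1)+h_i)·m_i + h_i·m_(i+1) = 6(Δ_i − Δ_(i-1)) read
  2·m_0 + 8·m_1 + 2·m_2 = 6(Δ_1 - Δ_0) = 39
Natural end conditions: m_0 = m_2 = 0.
Solving the tridiagonal system: m_0 = 0, m_1 = 39/8, m_2 = 0.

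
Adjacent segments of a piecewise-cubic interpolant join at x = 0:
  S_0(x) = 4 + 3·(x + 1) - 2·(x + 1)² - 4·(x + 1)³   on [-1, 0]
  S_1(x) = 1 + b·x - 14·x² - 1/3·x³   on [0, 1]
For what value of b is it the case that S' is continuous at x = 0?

S_0'(x) = 3 - 4·(x + 1) - 12·(x + 1)², so S_0'(0) = -13. On the right, S_1'(0) = b, so b = -13.

-13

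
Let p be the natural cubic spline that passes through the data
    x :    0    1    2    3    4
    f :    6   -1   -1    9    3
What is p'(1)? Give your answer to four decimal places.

Write M_i for p''(x_i). With h_i = 1, 1, 1, 1 and divided differences Δ_i = -7, 0, 10, -6, the continuity of p' gives the tridiagonal system
  1·M_0 + 4·M_1 + 1·M_2 = 6(Δ_1 - Δ_0) = 42
  1·M_1 + 4·M_2 + 1·M_3 = 6(Δ_2 - Δ_1) = 60
  1·M_2 + 4·M_3 + 1·M_4 = 6(Δ_3 - Δ_2) = -96
Natural end conditions: M_0 = M_4 = 0.
Solving the tridiagonal system: M_0 = 0, M_1 = 21/4, M_2 = 21, M_3 = -117/4, M_4 = 0.
On [1, 2], p'(x) = b_1 + 2c_1·(x - 1) + 3d_1·(x - 1)² with b_1 = Δ_1 - h_1(2M_1 + M_2)/6 = -21/4, c_1 = M_1/2 = 21/8, d_1 = (M_2 - M_1)/(6h_1) = 21/8. So p'(1) = -21/4.

-5.2500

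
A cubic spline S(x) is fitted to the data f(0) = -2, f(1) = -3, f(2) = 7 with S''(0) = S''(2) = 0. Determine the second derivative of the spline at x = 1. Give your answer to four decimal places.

Write M_i for S''(x_i). With h_i = 1, 1 and divided differences Δ_i = -1, 10, the continuity of S' gives the tridiagonal system
  1·M_0 + 4·M_1 + 1·M_2 = 6(Δ_1 - Δ_0) = 66
Natural end conditions: M_0 = M_2 = 0.
Solving the tridiagonal system: M_0 = 0, M_1 = 33/2, M_2 = 0.

16.5000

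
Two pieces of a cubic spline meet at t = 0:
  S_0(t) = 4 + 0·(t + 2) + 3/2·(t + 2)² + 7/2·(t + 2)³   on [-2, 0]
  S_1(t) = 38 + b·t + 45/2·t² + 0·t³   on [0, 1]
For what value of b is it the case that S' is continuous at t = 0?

48

S_0'(t) = 0 + 3·(t + 2) + 21/2·(t + 2)², so S_0'(0) = 48. On the right, S_1'(0) = b, so b = 48.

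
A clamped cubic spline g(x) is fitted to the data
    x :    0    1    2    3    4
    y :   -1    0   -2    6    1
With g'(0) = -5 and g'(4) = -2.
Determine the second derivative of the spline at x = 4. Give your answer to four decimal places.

Write M_i for g''(x_i). With h_i = 1, 1, 1, 1 and divided differences Δ_i = 1, -2, 8, -5, the continuity of g' gives the tridiagonal system
  1·M_0 + 4·M_1 + 1·M_2 = 6(Δ_1 - Δ_0) = -18
  1·M_1 + 4·M_2 + 1·M_3 = 6(Δ_2 - Δ_1) = 60
  1·M_2 + 4·M_3 + 1·M_4 = 6(Δ_3 - Δ_2) = -78
Clamped end conditions give two more equations: 2h_0·M_0 + h_0·M_1 = 6(Δ_0 - g'(0)) = 36 and h_3·M_3 + 2h_3·M_4 = 6(g'(4) - Δ_3) = 18.
Solving: M_0 = 759/28, M_1 = -255/14, M_2 = 111/4, M_3 = -459/14, M_4 = 711/28.

25.3929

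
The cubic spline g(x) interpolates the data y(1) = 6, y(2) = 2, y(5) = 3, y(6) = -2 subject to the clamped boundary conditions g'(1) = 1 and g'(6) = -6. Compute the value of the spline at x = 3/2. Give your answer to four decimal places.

4.6766

Let σ_i = g''(x_i). Step sizes h_i = 1, 3, 1; slopes of the chords Δ_i = (y_(i+1) - y_i)/h_i = -4, 1/3, -5.
  1·σ_0 + 8·σ_1 + 3·σ_2 = 6(Δ_1 - Δ_0) = 26
  3·σ_1 + 8·σ_2 + 1·σ_3 = 6(Δ_2 - Δ_1) = -32
Clamped end conditions give two more equations: 2h_0·σ_0 + h_0·σ_1 = 6(Δ_0 - g'(1)) = -30 and h_2·σ_2 + 2h_2·σ_3 = 6(g'(6) - Δ_2) = -6.
Hence σ_0 = -1208/63, σ_1 = 526/63, σ_2 = -454/63, σ_3 = 38/63.
On [1, 2], g(x) = 6 + 1·(x - 1) - 604/63·(x - 1)² + 289/63·(x - 1)³.
With (x - 1) = 1/2: g(3/2) = 2357/504.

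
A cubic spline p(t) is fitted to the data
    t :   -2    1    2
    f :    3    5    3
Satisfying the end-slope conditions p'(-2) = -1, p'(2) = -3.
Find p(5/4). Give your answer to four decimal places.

Let σ_i = p''(x_i). Step sizes h_i = 3, 1; slopes of the chords Δ_i = (y_(i+1) - y_i)/h_i = 2/3, -2.
  3·σ_0 + 8·σ_1 + 1·σ_2 = 6(Δ_1 - Δ_0) = -16
Clamped end conditions give two more equations: 2h_0·σ_0 + h_0·σ_1 = 6(Δ_0 - p'(-2)) = 10 and h_1·σ_1 + 2h_1·σ_2 = 6(p'(2) - Δ_1) = -6.
Solving: σ_0 = 19/6, σ_1 = -3, σ_2 = -3/2.
On [1, 2], p(t) = 5 - 3/4·(t - 1) - 3/2·(t - 1)² + 1/4·(t - 1)³.
With (t - 1) = 1/4: p(5/4) = 1209/256.

4.7227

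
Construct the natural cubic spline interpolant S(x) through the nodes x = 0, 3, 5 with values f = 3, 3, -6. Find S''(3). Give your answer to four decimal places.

Write M_i for S''(x_i). With h_i = 3, 2 and divided differences Δ_i = 0, -9/2, the continuity of S' gives the tridiagonal system
  3·M_0 + 10·M_1 + 2·M_2 = 6(Δ_1 - Δ_0) = -27
Natural end conditions: M_0 = M_2 = 0.
Forward elimination and back-substitution give M_0 = 0, M_1 = -27/10, M_2 = 0.

-2.7000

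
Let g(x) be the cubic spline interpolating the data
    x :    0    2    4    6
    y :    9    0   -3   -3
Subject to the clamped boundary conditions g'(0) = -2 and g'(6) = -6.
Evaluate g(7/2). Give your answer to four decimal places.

-3.3531

With m_i denoting the second derivative at x_i, h_i = 2, 2, 2, and Δ_i = (y_(i+1) − y_i)/h_i = -9/2, -3/2, 0:
  2·m_0 + 8·m_1 + 2·m_2 = 6(Δ_1 - Δ_0) = 18
  2·m_1 + 8·m_2 + 2·m_3 = 6(Δ_2 - Δ_1) = 9
Clamped end conditions give two more equations: 2h_0·m_0 + h_0·m_1 = 6(Δ_0 - g'(0)) = -15 and h_2·m_2 + 2h_2·m_3 = 6(g'(6) - Δ_2) = -36.
Solving the tridiagonal system: m_0 = -77/15, m_1 = 83/30, m_2 = 46/15, m_3 = -158/15.
On [2, 4], g(x) = 0 - 131/30·(x - 2) + 83/60·(x - 2)² + 1/40·(x - 2)³.
With (x - 2) = 3/2: g(7/2) = -1073/320.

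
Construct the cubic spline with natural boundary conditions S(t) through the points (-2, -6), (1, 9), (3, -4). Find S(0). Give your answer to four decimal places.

7.8333

Let σ_i = S''(x_i). Step sizes h_i = 3, 2; slopes of the chords Δ_i = (y_(i+1) - y_i)/h_i = 5, -13/2.
  3·σ_0 + 10·σ_1 + 2·σ_2 = 6(Δ_1 - Δ_0) = -69
Natural end conditions: σ_0 = σ_2 = 0.
Solving: σ_0 = 0, σ_1 = -69/10, σ_2 = 0.
On [-2, 1], S(t) = -6 + 169/20·(t + 2) + 0·(t + 2)² - 23/60·(t + 2)³.
With (t + 2) = 2: S(0) = 47/6.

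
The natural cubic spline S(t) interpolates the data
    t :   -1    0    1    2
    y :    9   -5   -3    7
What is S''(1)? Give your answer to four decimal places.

6.4000

Put m_i = S'' at the i-th knot. Here h = (1, 1, 1) and Δ = (-14, 2, 10), so the interior equations h_(i-1)·m_(i-1) + 2(h_(i-1)+h_i)·m_i + h_i·m_(i+1) = 6(Δ_i − Δ_(i-1)) read
  1·m_0 + 4·m_1 + 1·m_2 = 6(Δ_1 - Δ_0) = 96
  1·m_1 + 4·m_2 + 1·m_3 = 6(Δ_2 - Δ_1) = 48
Natural end conditions: m_0 = m_3 = 0.
Forward elimination and back-substitution give m_0 = 0, m_1 = 112/5, m_2 = 32/5, m_3 = 0.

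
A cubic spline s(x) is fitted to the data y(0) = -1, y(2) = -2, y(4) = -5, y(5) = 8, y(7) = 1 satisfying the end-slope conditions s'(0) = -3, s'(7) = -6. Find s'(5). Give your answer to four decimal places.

8.9877

Let M_i = s''(x_i). Step sizes h_i = 2, 2, 1, 2; slopes of the chords Δ_i = (y_(i+1) - y_i)/h_i = -1/2, -3/2, 13, -7/2.
  2·M_0 + 8·M_1 + 2·M_2 = 6(Δ_1 - Δ_0) = -6
  2·M_1 + 6·M_2 + 1·M_3 = 6(Δ_2 - Δ_1) = 87
  1·M_2 + 6·M_3 + 2·M_4 = 6(Δ_3 - Δ_2) = -99
Clamped end conditions give two more equations: 2h_0·M_0 + h_0·M_1 = 6(Δ_0 - s'(0)) = 15 and h_3·M_3 + 2h_3·M_4 = 6(s'(7) - Δ_3) = -15.
Forward elimination and back-substitution give M_0 = 939/122, M_1 = -963/122, M_2 = 2547/122, M_3 = -1371/61, M_4 = 1827/244.
On [5, 7], s'(x) = b_3 + 2c_3·(x - 5) + 3d_3·(x - 5)² with b_3 = Δ_3 - h_3(2M_3 + M_4)/6 = 2193/244, c_3 = M_3/2 = -1371/122, d_3 = (M_4 - M_3)/(6h_3) = 2437/976. So s'(5) = 2193/244.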